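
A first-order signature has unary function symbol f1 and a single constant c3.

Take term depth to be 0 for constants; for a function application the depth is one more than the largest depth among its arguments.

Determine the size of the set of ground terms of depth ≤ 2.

Let N_k count ground terms of depth at most k. Each non-constant term of depth ≤ k is some function symbol applied to depth-≤(k−1) arguments, giving N_k = 1 + N_{k-1}.
N_0 = 1
N_1 = 1 + 1 = 2
N_2 = 1 + 2 = 3
Explicitly: c3, f1(c3), f1(f1(c3)).

3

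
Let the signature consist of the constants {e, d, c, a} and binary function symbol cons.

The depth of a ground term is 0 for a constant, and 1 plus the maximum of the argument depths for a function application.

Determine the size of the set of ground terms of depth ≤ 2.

404

Write N_k for the number of ground terms of depth ≤ k. A term of depth ≤ k is either a constant or a function symbol applied to arguments of depth ≤ k−1, so N_k = 4 + N_{k-1}^2.
N_0 = 4
N_1 = 4 + 4^2 = 20
N_2 = 4 + 20^2 = 404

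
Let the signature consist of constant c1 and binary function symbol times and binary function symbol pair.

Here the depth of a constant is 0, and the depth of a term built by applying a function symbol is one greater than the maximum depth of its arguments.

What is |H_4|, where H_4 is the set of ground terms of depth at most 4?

1045459

If N_k denotes the number of depth-≤k ground terms, the 1 constant gives N_0 = 1, and each function symbol of arity r contributes N_{k-1}^r new terms at level k: N_k = 1 + N_{k-1}^2 + N_{k-1}^2.
N_0 = 1
N_1 = 1 + 1^2 + 1^2 = 3
N_2 = 1 + 3^2 + 3^2 = 19
N_3 = 1 + 19^2 + 19^2 = 723
N_4 = 1 + 723^2 + 723^2 = 1045459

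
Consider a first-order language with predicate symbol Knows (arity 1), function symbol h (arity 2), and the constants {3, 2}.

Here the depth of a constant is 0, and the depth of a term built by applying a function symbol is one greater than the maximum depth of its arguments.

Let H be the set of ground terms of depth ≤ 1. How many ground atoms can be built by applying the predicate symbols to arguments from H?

First count ground terms of depth ≤ 1.
Let N_k count ground terms of depth at most k. Each non-constant term of depth ≤ k is some function symbol applied to depth-≤(k−1) arguments, giving N_k = 2 + N_{k-1}^2.
N_0 = 2
N_1 = 2 + 2^2 = 6
Explicitly: 3, 2, h(3, 3), h(3, 2), h(2, 3), h(2, 2).
So |H| = 6.
Each predicate of arity r yields |H|^r ground atoms (one per choice of an r-tuple from H):
  Knows: 6
Total ground atoms: 6.

6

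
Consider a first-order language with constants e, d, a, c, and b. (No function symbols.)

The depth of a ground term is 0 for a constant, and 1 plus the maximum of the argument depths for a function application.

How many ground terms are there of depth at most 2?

5

With no function symbols every ground term is a constant, so there are exactly 5 ground terms at every depth bound.
N_0 = 5
N_1 = 5
N_2 = 5
Explicitly: e, d, a, c, b.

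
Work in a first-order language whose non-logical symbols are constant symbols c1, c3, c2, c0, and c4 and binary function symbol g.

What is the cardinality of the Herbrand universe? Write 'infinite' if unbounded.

infinite

The signature has at least one function symbol (g, arity 2) and at least one constant (c1).
Iterating g gives infinitely many distinct ground terms: c1, g(c1, c1), g(g(c1, c1), g(c1, c1)), ...
So the Herbrand universe is infinite.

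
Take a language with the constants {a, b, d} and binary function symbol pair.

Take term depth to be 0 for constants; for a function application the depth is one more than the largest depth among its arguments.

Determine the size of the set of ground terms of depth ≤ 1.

12

If N_k denotes the number of depth-≤k ground terms, the 3 constants give N_0 = 3, and each function symbol of arity r contributes N_{k-1}^r new terms at level k: N_k = 3 + N_{k-1}^2.
N_0 = 3
N_1 = 3 + 3^2 = 12
Explicitly: a, b, d, pair(a, a), pair(a, b), pair(a, d), pair(b, a), pair(b, b), pair(b, d), pair(d, a), pair(d, b), pair(d, d).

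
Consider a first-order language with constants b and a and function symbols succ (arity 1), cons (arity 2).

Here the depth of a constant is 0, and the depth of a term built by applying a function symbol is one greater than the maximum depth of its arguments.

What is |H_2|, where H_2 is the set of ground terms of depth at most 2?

74

Let N_k count ground terms of depth at most k. Each non-constant term of depth ≤ k is some function symbol applied to depth-≤(k−1) arguments, giving N_k = 2 + N_{k-1} + N_{k-1}^2.
N_0 = 2
N_1 = 2 + 2 + 2^2 = 8
N_2 = 2 + 8 + 8^2 = 74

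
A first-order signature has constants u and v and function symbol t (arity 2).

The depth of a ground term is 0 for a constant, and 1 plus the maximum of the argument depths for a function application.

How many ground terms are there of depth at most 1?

Let N_k count ground terms of depth at most k. Each non-constant term of depth ≤ k is some function symbol applied to depth-≤(k−1) arguments, giving N_k = 2 + N_{k-1}^2.
N_0 = 2
N_1 = 2 + 2^2 = 6
Explicitly: u, v, t(u, u), t(u, v), t(v, u), t(v, v).

6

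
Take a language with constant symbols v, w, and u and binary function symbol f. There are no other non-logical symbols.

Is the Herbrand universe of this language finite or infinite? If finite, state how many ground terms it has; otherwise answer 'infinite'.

infinite

The signature has at least one function symbol (f, arity 2) and at least one constant (v).
Iterating f gives infinitely many distinct ground terms: v, f(v, v), f(f(v, v), f(v, v)), ...
So the Herbrand universe is infinite.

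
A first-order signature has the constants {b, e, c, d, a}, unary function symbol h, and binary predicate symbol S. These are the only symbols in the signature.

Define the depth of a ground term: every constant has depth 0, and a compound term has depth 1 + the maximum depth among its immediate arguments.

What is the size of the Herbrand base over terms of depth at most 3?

400

First count ground terms of depth ≤ 3.
Write N_k for the number of ground terms of depth ≤ k. A term of depth ≤ k is either a constant or a function symbol applied to arguments of depth ≤ k−1, so N_k = 5 + N_{k-1}.
N_0 = 5
N_1 = 5 + 5 = 10
N_2 = 5 + 10 = 15
N_3 = 5 + 15 = 20
So |H| = 20.
For each predicate symbol, the number of ground atoms is |H| raised to its arity; summing:
  S: 20^2 = 400
Total ground atoms: 400.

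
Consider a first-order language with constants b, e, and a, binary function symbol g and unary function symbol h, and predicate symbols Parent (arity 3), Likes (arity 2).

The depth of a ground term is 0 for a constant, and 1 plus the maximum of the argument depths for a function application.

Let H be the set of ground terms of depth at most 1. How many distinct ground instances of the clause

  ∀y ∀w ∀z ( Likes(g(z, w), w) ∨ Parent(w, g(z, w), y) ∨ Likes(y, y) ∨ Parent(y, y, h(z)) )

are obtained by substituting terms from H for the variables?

3375

Ground terms of depth ≤ 1:
  Write N_k for the number of ground terms of depth ≤ k. A term of depth ≤ k is either a constant or a function symbol applied to arguments of depth ≤ k−1, so N_k = 3 + N_{k-1}^2 + N_{k-1}.
  N_0 = 3
  N_1 = 3 + 3^2 + 3 = 15
So there are 15 ground terms available for substitution.
The body mentions every one of the 3 quantified variables; since ground terms form a free algebra, no two substitutions collapse to the same formula.
Number of ground instances = 15^3 = 3375.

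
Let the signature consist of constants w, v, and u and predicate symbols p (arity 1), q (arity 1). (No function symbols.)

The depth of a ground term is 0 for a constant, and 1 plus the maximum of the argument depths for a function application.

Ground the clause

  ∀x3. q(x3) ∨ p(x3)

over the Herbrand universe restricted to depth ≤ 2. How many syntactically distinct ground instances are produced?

3

Ground terms of depth ≤ 2:
  With no function symbols every ground term is a constant, so there are exactly 3 ground terms at every depth bound.
  N_0 = 3
  N_1 = 3
  N_2 = 3
  Explicitly: w, v, u.
So there are 3 ground terms available for substitution.
The body mentions the single quantified variable x3; since ground terms form a free algebra, no two substitutions collapse to the same formula.
Number of ground instances = 3.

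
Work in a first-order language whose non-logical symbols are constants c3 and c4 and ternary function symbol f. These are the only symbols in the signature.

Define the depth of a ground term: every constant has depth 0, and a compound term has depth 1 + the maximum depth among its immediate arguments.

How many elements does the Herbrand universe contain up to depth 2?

1002

Write N_k for the number of ground terms of depth ≤ k. A term of depth ≤ k is either a constant or a function symbol applied to arguments of depth ≤ k−1, so N_k = 2 + N_{k-1}^3.
N_0 = 2
N_1 = 2 + 2^3 = 10
N_2 = 2 + 10^3 = 1002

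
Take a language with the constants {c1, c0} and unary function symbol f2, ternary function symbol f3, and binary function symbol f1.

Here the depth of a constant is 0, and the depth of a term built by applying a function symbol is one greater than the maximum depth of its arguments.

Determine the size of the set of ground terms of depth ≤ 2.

4370

Let N_k = |{terms of depth ≤ k}|. Then N_0 = 2 and N_k = 2 + N_{k-1} + N_{k-1}^3 + N_{k-1}^2 for k ≥ 1 (one summand per function symbol, arity giving the exponent).
N_0 = 2
N_1 = 2 + 2 + 2^3 + 2^2 = 16
N_2 = 2 + 16 + 16^3 + 16^2 = 4370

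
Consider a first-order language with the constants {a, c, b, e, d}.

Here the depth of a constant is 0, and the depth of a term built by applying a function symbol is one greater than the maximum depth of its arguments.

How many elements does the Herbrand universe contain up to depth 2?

5

With no function symbols every ground term is a constant, so there are exactly 5 ground terms at every depth bound.
N_0 = 5
N_1 = 5
N_2 = 5
Explicitly: a, c, b, e, d.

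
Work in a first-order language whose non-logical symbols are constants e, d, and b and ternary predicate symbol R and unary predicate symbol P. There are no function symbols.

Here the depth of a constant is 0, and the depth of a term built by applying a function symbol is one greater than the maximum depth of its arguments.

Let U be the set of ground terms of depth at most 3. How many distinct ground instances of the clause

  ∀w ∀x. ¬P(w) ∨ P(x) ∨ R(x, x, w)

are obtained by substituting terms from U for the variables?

Ground terms of depth ≤ 3:
  With no function symbols every ground term is a constant, so there are exactly 3 ground terms at every depth bound.
  N_0 = 3
  N_1 = 3
  N_2 = 3
  N_3 = 3
So there are 3 ground terms available for substitution.
Each of w, x ranges independently over the available ground terms, and distinct assignments produce distinct instances.
Number of ground instances = 3^2 = 9.

9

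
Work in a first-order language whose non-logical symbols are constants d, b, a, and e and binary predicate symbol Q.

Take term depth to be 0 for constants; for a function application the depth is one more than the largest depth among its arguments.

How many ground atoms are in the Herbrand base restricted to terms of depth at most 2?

First count ground terms of depth ≤ 2.
With no function symbols every ground term is a constant, so there are exactly 4 ground terms at every depth bound.
N_0 = 4
N_1 = 4
N_2 = 4
Explicitly: d, b, a, e.
So |H| = 4.
Ground atoms are formed by filling each argument slot of a predicate with a term from H, so an r-ary predicate gives |H|^r atoms:
  Q: 4^2 = 16
Total ground atoms: 16.

16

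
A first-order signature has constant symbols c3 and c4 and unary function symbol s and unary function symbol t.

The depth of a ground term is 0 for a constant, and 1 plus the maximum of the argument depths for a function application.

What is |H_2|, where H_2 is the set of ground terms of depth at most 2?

14

Count level by level. With function symbols s/1, t/1, the terms of depth ≤ k are the 2 constants together with each function applied to depth-≤(k−1) tuples, so N_k = 2 + N_{k-1} + N_{k-1}.
N_0 = 2
N_1 = 2 + 2 + 2 = 6
N_2 = 2 + 6 + 6 = 14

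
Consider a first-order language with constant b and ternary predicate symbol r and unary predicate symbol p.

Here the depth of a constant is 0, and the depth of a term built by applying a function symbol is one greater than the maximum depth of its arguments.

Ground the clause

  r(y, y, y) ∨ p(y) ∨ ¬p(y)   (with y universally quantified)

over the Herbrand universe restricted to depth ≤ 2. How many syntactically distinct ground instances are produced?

Ground terms of depth ≤ 2:
  With no function symbols every ground term is a constant, so there is exactly 1 ground term at every depth bound.
  N_0 = 1
  N_1 = 1
  N_2 = 1
  Explicitly: b.
So there is exactly 1 ground term available for substitution.
The body mentions the single quantified variable y; since ground terms form a free algebra, no two substitutions collapse to the same formula.
Number of ground instances = 1.

1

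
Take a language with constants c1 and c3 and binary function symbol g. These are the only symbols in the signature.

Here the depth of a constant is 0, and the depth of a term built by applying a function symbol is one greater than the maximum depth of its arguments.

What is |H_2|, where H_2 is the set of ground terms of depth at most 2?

Let N_k count ground terms of depth at most k. Each non-constant term of depth ≤ k is some function symbol applied to depth-≤(k−1) arguments, giving N_k = 2 + N_{k-1}^2.
N_0 = 2
N_1 = 2 + 2^2 = 6
N_2 = 2 + 6^2 = 38

38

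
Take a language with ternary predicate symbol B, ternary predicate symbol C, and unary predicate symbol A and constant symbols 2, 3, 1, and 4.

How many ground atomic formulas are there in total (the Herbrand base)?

With no function symbols, the Herbrand universe is just the 4 constants.
Ground atoms per predicate: B: 4^3 = 64, C: 4^3 = 64, A: 4.
Herbrand base size = 64 + 64 + 4 = 132.

132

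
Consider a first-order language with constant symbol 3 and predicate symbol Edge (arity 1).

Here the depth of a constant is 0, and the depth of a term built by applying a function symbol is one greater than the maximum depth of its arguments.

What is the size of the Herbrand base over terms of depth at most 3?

First count ground terms of depth ≤ 3.
With no function symbols every ground term is a constant, so there is exactly 1 ground term at every depth bound.
N_0 = 1
N_1 = 1
N_2 = 1
N_3 = 1
Explicitly: 3.
So |H| = 1.
Each predicate of arity r yields |H|^r ground atoms (one per choice of an r-tuple from H):
  Edge: 1
Total ground atoms: 1.

1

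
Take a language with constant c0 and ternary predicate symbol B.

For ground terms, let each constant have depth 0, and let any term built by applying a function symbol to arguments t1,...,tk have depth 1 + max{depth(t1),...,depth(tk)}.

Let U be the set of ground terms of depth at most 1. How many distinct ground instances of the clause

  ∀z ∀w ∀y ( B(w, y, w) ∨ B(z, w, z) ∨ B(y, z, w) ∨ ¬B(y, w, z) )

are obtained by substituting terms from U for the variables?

1

Ground terms of depth ≤ 1:
  With no function symbols every ground term is a constant, so there is exactly 1 ground term at every depth bound.
  N_0 = 1
  N_1 = 1
So there is exactly 1 ground term available for substitution.
There are 3 variables to instantiate (z, w, y), each occurring in at least one literal, so different choices give different ground instances.
Number of ground instances = 1^3 = 1.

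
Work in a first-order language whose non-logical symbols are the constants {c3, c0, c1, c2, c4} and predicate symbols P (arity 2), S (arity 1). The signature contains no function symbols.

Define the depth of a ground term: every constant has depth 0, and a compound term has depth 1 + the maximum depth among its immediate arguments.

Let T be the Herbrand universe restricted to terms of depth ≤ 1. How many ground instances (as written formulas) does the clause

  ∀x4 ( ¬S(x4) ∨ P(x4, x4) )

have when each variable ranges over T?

Ground terms of depth ≤ 1:
  With no function symbols every ground term is a constant, so there are exactly 5 ground terms at every depth bound.
  N_0 = 5
  N_1 = 5
So there are 5 ground terms available for substitution.
There is 1 variable to instantiate (x4),  occurring in at least one literal, so different choices give different ground instances.
Number of ground instances = 5.

5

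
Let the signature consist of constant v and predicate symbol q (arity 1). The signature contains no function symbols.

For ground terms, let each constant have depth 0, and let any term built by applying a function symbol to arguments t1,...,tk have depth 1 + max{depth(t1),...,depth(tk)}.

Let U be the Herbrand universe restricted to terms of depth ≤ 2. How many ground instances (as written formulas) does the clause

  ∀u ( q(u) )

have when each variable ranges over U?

1

Ground terms of depth ≤ 2:
  With no function symbols every ground term is a constant, so there is exactly 1 ground term at every depth bound.
  N_0 = 1
  N_1 = 1
  N_2 = 1
So there is exactly 1 ground term available for substitution.
The body mentions the single quantified variable u; since ground terms form a free algebra, no two substitutions collapse to the same formula.
Number of ground instances = 1.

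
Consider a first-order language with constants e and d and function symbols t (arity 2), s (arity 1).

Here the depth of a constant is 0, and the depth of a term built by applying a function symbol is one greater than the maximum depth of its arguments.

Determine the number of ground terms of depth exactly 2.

Write N_k for the number of ground terms of depth ≤ k. A term of depth ≤ k is either a constant or a function symbol applied to arguments of depth ≤ k−1, so N_k = 2 + N_{k-1}^2 + N_{k-1}.
N_0 = 2
N_1 = 2 + 2^2 + 2 = 8
N_2 = 2 + 8^2 + 8 = 74
Terms of depth exactly 2: N_2 − N_1 = 74 − 8 = 66.

66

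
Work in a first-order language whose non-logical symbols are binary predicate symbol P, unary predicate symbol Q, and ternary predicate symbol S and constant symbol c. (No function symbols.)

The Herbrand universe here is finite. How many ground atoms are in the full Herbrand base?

3

With no function symbols, the Herbrand universe is just the 1 constant.
Ground atoms per predicate: P: 1^2 = 1, Q: 1, S: 1^3 = 1.
Herbrand base size = 1 + 1 + 1 = 3.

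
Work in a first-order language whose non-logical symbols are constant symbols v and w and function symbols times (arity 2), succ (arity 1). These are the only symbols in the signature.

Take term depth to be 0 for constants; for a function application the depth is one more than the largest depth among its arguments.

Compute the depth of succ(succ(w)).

2

depth(succ(w)) = 1 + depth(w) = 1 + 0 = 1
depth(succ(succ(w))) = 1 + depth(succ(w)) = 1 + 1 = 2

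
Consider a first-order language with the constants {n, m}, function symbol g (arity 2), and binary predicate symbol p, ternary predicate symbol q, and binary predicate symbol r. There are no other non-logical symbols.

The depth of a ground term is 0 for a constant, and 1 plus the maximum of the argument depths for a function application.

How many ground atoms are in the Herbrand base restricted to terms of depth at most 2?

First count ground terms of depth ≤ 2.
Write N_k for the number of ground terms of depth ≤ k. A term of depth ≤ k is either a constant or a function symbol applied to arguments of depth ≤ k−1, so N_k = 2 + N_{k-1}^2.
N_0 = 2
N_1 = 2 + 2^2 = 6
N_2 = 2 + 6^2 = 38
So |H| = 38.
Each predicate of arity r yields |H|^r ground atoms (one per choice of an r-tuple from H):
  p: 38^2 = 1444;  q: 38^3 = 54872;  r: 38^2 = 1444
Total ground atoms: 1444 + 54872 + 1444 = 57760.

57760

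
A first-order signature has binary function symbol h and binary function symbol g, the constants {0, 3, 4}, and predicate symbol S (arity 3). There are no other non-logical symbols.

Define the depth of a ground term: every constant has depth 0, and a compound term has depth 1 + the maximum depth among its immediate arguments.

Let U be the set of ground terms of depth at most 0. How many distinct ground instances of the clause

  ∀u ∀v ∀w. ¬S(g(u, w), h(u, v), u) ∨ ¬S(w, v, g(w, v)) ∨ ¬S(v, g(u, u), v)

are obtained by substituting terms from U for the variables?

27

Ground terms of depth ≤ 0:
  Let N_k = |{terms of depth ≤ k}|. Then N_0 = 3 and N_k = 3 + N_{k-1}^2 + N_{k-1}^2 for k ≥ 1 (one summand per function symbol, arity giving the exponent).
  N_0 = 3
  Explicitly: 0, 3, 4.
So there are 3 ground terms available for substitution.
Each of u, v, w ranges independently over the available ground terms, and distinct assignments produce distinct instances.
Number of ground instances = 3^3 = 27.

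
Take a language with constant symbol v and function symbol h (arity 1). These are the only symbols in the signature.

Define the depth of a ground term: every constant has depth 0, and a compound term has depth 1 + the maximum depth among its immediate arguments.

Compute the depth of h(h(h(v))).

3

depth(h(v)) = 1 + depth(v) = 1 + 0 = 1
depth(h(h(v))) = 1 + depth(h(v)) = 1 + 1 = 2
depth(h(h(h(v)))) = 1 + depth(h(h(v))) = 1 + 2 = 3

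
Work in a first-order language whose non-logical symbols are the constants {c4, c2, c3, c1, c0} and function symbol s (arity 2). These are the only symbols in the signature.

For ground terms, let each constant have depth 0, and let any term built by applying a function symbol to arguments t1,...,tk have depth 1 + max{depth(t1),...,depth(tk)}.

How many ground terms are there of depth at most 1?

Let N_k count ground terms of depth at most k. Each non-constant term of depth ≤ k is some function symbol applied to depth-≤(k−1) arguments, giving N_k = 5 + N_{k-1}^2.
N_0 = 5
N_1 = 5 + 5^2 = 30

30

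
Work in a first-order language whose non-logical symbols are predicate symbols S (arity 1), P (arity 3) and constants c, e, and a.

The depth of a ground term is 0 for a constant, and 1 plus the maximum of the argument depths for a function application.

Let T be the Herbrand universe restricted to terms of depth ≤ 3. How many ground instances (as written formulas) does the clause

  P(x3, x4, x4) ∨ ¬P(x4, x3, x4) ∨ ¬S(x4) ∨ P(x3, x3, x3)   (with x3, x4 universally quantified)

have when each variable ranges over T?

Ground terms of depth ≤ 3:
  With no function symbols every ground term is a constant, so there are exactly 3 ground terms at every depth bound.
  N_0 = 3
  N_1 = 3
  N_2 = 3
  N_3 = 3
  Explicitly: c, e, a.
So there are 3 ground terms available for substitution.
Each of x3, x4 ranges independently over the available ground terms, and distinct assignments produce distinct instances.
Number of ground instances = 3^2 = 9.

9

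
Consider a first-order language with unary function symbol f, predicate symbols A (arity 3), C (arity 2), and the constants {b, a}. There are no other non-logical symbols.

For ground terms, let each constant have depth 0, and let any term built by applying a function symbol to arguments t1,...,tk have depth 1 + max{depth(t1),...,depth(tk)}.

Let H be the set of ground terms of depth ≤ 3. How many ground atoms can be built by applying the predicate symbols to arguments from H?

First count ground terms of depth ≤ 3.
Let N_k count ground terms of depth at most k. Each non-constant term of depth ≤ k is some function symbol applied to depth-≤(k−1) arguments, giving N_k = 2 + N_{k-1}.
N_0 = 2
N_1 = 2 + 2 = 4
N_2 = 2 + 4 = 6
N_3 = 2 + 6 = 8
Explicitly: b, a, f(b), f(a), f(f(b)), f(f(a)), f(f(f(b))), f(f(f(a))).
So |H| = 8.
Ground atoms are formed by filling each argument slot of a predicate with a term from H, so an r-ary predicate gives |H|^r atoms:
  A: 8^3 = 512;  C: 8^2 = 64
Total ground atoms: 512 + 64 = 576.

576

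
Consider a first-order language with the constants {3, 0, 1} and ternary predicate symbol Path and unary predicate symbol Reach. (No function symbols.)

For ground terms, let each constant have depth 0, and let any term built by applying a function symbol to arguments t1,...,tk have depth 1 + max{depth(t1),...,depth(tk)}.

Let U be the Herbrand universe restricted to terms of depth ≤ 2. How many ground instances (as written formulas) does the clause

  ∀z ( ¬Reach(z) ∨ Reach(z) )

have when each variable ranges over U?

3

Ground terms of depth ≤ 2:
  With no function symbols every ground term is a constant, so there are exactly 3 ground terms at every depth bound.
  N_0 = 3
  N_1 = 3
  N_2 = 3
  Explicitly: 3, 0, 1.
So there are 3 ground terms available for substitution.
There is 1 variable to instantiate (z),  occurring in at least one literal, so different choices give different ground instances.
Number of ground instances = 3.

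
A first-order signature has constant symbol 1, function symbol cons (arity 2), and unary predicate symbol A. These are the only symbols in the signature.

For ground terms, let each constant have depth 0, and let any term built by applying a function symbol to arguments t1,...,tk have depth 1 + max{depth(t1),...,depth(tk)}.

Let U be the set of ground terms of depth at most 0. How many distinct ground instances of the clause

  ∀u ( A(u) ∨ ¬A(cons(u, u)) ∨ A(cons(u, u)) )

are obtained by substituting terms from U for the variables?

Ground terms of depth ≤ 0:
  Write N_k for the number of ground terms of depth ≤ k. A term of depth ≤ k is either a constant or a function symbol applied to arguments of depth ≤ k−1, so N_k = 1 + N_{k-1}^2.
  N_0 = 1
  Explicitly: 1.
So there is exactly 1 ground term available for substitution.
There is 1 variable to instantiate (u),  occurring in at least one literal, so different choices give different ground instances.
Number of ground instances = 1.

1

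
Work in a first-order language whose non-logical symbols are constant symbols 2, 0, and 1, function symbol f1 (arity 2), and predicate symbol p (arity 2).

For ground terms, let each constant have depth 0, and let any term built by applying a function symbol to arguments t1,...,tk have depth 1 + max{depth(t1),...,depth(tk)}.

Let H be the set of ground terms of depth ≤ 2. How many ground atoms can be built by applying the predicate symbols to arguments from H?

First count ground terms of depth ≤ 2.
Count level by level. With function symbols f1/2, the terms of depth ≤ k are the 3 constants together with each function applied to depth-≤(k−1) tuples, so N_k = 3 + N_{k-1}^2.
N_0 = 3
N_1 = 3 + 3^2 = 12
N_2 = 3 + 12^2 = 147
So |H| = 147.
Each predicate of arity r yields |H|^r ground atoms (one per choice of an r-tuple from H):
  p: 147^2 = 21609
Total ground atoms: 21609.

21609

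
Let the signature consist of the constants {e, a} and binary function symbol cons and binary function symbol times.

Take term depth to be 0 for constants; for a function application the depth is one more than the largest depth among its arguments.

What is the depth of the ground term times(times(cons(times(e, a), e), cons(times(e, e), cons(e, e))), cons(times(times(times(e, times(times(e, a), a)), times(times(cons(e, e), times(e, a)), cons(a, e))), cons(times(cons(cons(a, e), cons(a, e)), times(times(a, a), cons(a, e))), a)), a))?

7

depth(times(e, a)) = 1 + max(0, 0) = 1
depth(cons(times(e, a), e)) = 1 + max(1, 0) = 2
depth(times(e, e)) = 1 + max(0, 0) = 1
depth(cons(e, e)) = 1 + max(0, 0) = 1
depth(cons(times(e, e), cons(e, e))) = 1 + max(1, 1) = 2
depth(times(cons(times(e, a), e), cons(times(e, e), cons(e, e)))) = 1 + max(2, 2) = 3
depth(times(times(e, a), a)) = 1 + max(1, 0) = 2
depth(times(e, times(times(e, a), a))) = 1 + max(0, 2) = 3
depth(times(cons(e, e), times(e, a))) = 1 + max(1, 1) = 2
depth(cons(a, e)) = 1 + max(0, 0) = 1
depth(times(times(cons(e, e), times(e, a)), cons(a, e))) = 1 + max(2, 1) = 3
depth(times(times(e, times(times(e, a), a)), times(times(cons(e, e), times(e, a)), cons(a, e)))) = 1 + max(3, 3) = 4
depth(cons(cons(a, e), cons(a, e))) = 1 + max(1, 1) = 2
depth(times(a, a)) = 1 + max(0, 0) = 1
depth(times(times(a, a), cons(a, e))) = 1 + max(1, 1) = 2
depth(times(cons(cons(a, e), cons(a, e)), times(times(a, a), cons(a, e)))) = 1 + max(2, 2) = 3
depth(cons(times(cons(cons(a, e), cons(a, e)), times(times(a, a), cons(a, e))), a)) = 1 + max(3, 0) = 4
depth(times(times(times(e, times(times(e, a), a)), times(times(cons(e, e), times(e, a)), cons(a, e))), cons(times(cons(cons(a, e), cons(a, e)), times(times(a, a), cons(a, e))), a))) = 1 + max(4, 4) = 5
depth(cons(times(times(times(e, times(times(e, a), a)), times(times(cons(e, e), times(e, a)), cons(a, e))), cons(times(cons(cons(a, e), cons(a, e)), times(times(a, a), cons(a, e))), a)), a)) = 1 + max(5, 0) = 6
depth(times(times(cons(times(e, a), e), cons(times(e, e), cons(e, e))), cons(times(times(times(e, times(times(e, a), a)), times(times(cons(e, e), times(e, a)), cons(a, e))), cons(times(cons(cons(a, e), cons(a, e)), times(times(a, a), cons(a, e))), a)), a))) = 1 + max(3, 6) = 7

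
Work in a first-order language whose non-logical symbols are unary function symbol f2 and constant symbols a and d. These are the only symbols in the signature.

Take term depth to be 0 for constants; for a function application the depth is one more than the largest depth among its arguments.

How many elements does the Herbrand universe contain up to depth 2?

If N_k denotes the number of depth-≤k ground terms, the 2 constants give N_0 = 2, and each function symbol of arity r contributes N_{k-1}^r new terms at level k: N_k = 2 + N_{k-1}.
N_0 = 2
N_1 = 2 + 2 = 4
N_2 = 2 + 4 = 6
Explicitly: a, d, f2(a), f2(d), f2(f2(a)), f2(f2(d)).

6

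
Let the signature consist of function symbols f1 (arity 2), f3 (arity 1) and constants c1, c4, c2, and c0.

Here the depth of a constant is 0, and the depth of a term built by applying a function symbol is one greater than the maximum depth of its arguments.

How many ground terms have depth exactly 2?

Let N_k = |{terms of depth ≤ k}|. Then N_0 = 4 and N_k = 4 + N_{k-1}^2 + N_{k-1} for k ≥ 1 (one summand per function symbol, arity giving the exponent).
N_0 = 4
N_1 = 4 + 4^2 + 4 = 24
N_2 = 4 + 24^2 + 24 = 604
Terms of depth exactly 2: N_2 − N_1 = 604 − 24 = 580.

580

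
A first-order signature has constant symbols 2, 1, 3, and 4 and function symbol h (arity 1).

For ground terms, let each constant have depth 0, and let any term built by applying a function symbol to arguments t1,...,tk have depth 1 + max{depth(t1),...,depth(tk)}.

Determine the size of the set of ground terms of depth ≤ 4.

20

Let N_k count ground terms of depth at most k. Each non-constant term of depth ≤ k is some function symbol applied to depth-≤(k−1) arguments, giving N_k = 4 + N_{k-1}.
N_0 = 4
N_1 = 4 + 4 = 8
N_2 = 4 + 8 = 12
N_3 = 4 + 12 = 16
N_4 = 4 + 16 = 20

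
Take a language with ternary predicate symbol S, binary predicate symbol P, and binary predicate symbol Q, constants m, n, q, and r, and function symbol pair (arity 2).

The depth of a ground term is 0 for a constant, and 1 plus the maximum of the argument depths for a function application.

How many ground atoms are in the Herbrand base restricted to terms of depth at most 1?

First count ground terms of depth ≤ 1.
If N_k denotes the number of depth-≤k ground terms, the 4 constants give N_0 = 4, and each function symbol of arity r contributes N_{k-1}^r new terms at level k: N_k = 4 + N_{k-1}^2.
N_0 = 4
N_1 = 4 + 4^2 = 20
So |H| = 20.
Ground atoms are formed by filling each argument slot of a predicate with a term from H, so an r-ary predicate gives |H|^r atoms:
  S: 20^3 = 8000;  P: 20^2 = 400;  Q: 20^2 = 400
Total ground atoms: 8000 + 400 + 400 = 8800.

8800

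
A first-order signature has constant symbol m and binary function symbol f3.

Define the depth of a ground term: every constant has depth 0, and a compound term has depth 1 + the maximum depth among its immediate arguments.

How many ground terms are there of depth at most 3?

Let N_k count ground terms of depth at most k. Each non-constant term of depth ≤ k is some function symbol applied to depth-≤(k−1) arguments, giving N_k = 1 + N_{k-1}^2.
N_0 = 1
N_1 = 1 + 1^2 = 2
N_2 = 1 + 2^2 = 5
N_3 = 1 + 5^2 = 26

26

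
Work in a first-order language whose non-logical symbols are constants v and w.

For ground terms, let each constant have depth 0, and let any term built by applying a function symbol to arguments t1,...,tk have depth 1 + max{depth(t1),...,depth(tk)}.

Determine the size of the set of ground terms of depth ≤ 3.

2

With no function symbols every ground term is a constant, so there are exactly 2 ground terms at every depth bound.
N_0 = 2
N_1 = 2
N_2 = 2
N_3 = 2
Explicitly: v, w.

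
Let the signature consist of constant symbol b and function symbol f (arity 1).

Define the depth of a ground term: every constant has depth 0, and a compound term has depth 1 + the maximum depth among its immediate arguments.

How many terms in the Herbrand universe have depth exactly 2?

Write N_k for the number of ground terms of depth ≤ k. A term of depth ≤ k is either a constant or a function symbol applied to arguments of depth ≤ k−1, so N_k = 1 + N_{k-1}.
N_0 = 1
N_1 = 1 + 1 = 2
N_2 = 1 + 2 = 3
Terms of depth exactly 2: N_2 − N_1 = 3 − 2 = 1.

1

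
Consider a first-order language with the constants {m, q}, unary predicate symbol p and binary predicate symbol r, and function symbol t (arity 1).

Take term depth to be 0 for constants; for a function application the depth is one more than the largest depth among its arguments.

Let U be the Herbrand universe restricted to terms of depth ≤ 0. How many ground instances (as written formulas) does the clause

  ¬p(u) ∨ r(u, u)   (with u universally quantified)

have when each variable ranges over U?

Ground terms of depth ≤ 0:
  Count level by level. With function symbols t/1, the terms of depth ≤ k are the 2 constants together with each function applied to depth-≤(k−1) tuples, so N_k = 2 + N_{k-1}.
  N_0 = 2
  Explicitly: m, q.
So there are 2 ground terms available for substitution.
The variable u ranges independently over the available ground terms, and distinct assignments produce distinct instances.
Number of ground instances = 2.

2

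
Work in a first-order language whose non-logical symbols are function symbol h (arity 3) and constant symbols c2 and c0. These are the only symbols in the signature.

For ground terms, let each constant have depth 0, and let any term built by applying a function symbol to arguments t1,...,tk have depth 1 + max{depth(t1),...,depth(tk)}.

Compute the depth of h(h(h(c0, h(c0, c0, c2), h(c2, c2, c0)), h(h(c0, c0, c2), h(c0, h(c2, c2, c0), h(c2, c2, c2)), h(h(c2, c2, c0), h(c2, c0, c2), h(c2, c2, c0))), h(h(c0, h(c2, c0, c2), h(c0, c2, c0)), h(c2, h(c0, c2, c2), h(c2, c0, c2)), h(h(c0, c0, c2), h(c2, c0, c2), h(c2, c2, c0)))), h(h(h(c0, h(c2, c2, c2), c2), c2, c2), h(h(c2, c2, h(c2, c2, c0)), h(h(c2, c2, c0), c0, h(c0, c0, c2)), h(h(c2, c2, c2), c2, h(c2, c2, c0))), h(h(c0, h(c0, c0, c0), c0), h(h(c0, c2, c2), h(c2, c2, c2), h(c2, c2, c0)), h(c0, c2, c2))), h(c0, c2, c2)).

depth(h(c0, c0, c2)) = 1 + max(0, 0, 0) = 1
depth(h(c2, c2, c0)) = 1 + max(0, 0, 0) = 1
depth(h(c0, h(c0, c0, c2), h(c2, c2, c0))) = 1 + max(0, 1, 1) = 2
depth(h(c2, c2, c2)) = 1 + max(0, 0, 0) = 1
depth(h(c0, h(c2, c2, c0), h(c2, c2, c2))) = 1 + max(0, 1, 1) = 2
depth(h(c2, c0, c2)) = 1 + max(0, 0, 0) = 1
depth(h(h(c2, c2, c0), h(c2, c0, c2), h(c2, c2, c0))) = 1 + max(1, 1, 1) = 2
depth(h(h(c0, c0, c2), h(c0, h(c2, c2, c0), h(c2, c2, c2)), h(h(c2, c2, c0), h(c2, c0, c2), h(c2, c2, c0)))) = 1 + max(1, 2, 2) = 3
depth(h(c0, c2, c0)) = 1 + max(0, 0, 0) = 1
depth(h(c0, h(c2, c0, c2), h(c0, c2, c0))) = 1 + max(0, 1, 1) = 2
depth(h(c0, c2, c2)) = 1 + max(0, 0, 0) = 1
depth(h(c2, h(c0, c2, c2), h(c2, c0, c2))) = 1 + max(0, 1, 1) = 2
depth(h(h(c0, c0, c2), h(c2, c0, c2), h(c2, c2, c0))) = 1 + max(1, 1, 1) = 2
depth(h(h(c0, h(c2, c0, c2), h(c0, c2, c0)), h(c2, h(c0, c2, c2), h(c2, c0, c2)), h(h(c0, c0, c2), h(c2, c0, c2), h(c2, c2, c0)))) = 1 + max(2, 2, 2) = 3
depth(h(h(c0, h(c0, c0, c2), h(c2, c2, c0)), h(h(c0, c0, c2), h(c0, h(c2, c2, c0), h(c2, c2, c2)), h(h(c2, c2, c0), h(c2, c0, c2), h(c2, c2, c0))), h(h(c0, h(c2, c0, c2), h(c0, c2, c0)), h(c2, h(c0, c2, c2), h(c2, c0, c2)), h(h(c0, c0, c2), h(c2, c0, c2), h(c2, c2, c0))))) = 1 + max(2, 3, 3) = 4
depth(h(c0, h(c2, c2, c2), c2)) = 1 + max(0, 1, 0) = 2
depth(h(h(c0, h(c2, c2, c2), c2), c2, c2)) = 1 + max(2, 0, 0) = 3
depth(h(c2, c2, h(c2, c2, c0))) = 1 + max(0, 0, 1) = 2
depth(h(h(c2, c2, c0), c0, h(c0, c0, c2))) = 1 + max(1, 0, 1) = 2
depth(h(h(c2, c2, c2), c2, h(c2, c2, c0))) = 1 + max(1, 0, 1) = 2
depth(h(h(c2, c2, h(c2, c2, c0)), h(h(c2, c2, c0), c0, h(c0, c0, c2)), h(h(c2, c2, c2), c2, h(c2, c2, c0)))) = 1 + max(2, 2, 2) = 3
depth(h(c0, c0, c0)) = 1 + max(0, 0, 0) = 1
depth(h(c0, h(c0, c0, c0), c0)) = 1 + max(0, 1, 0) = 2
depth(h(h(c0, c2, c2), h(c2, c2, c2), h(c2, c2, c0))) = 1 + max(1, 1, 1) = 2
depth(h(h(c0, h(c0, c0, c0), c0), h(h(c0, c2, c2), h(c2, c2, c2), h(c2, c2, c0)), h(c0, c2, c2))) = 1 + max(2, 2, 1) = 3
depth(h(h(h(c0, h(c2, c2, c2), c2), c2, c2), h(h(c2, c2, h(c2, c2, c0)), h(h(c2, c2, c0), c0, h(c0, c0, c2)), h(h(c2, c2, c2), c2, h(c2, c2, c0))), h(h(c0, h(c0, c0, c0), c0), h(h(c0, c2, c2), h(c2, c2, c2), h(c2, c2, c0)), h(c0, c2, c2)))) = 1 + max(3, 3, 3) = 4
depth(h(h(h(c0, h(c0, c0, c2), h(c2, c2, c0)), h(h(c0, c0, c2), h(c0, h(c2, c2, c0), h(c2, c2, c2)), h(h(c2, c2, c0), h(c2, c0, c2), h(c2, c2, c0))), h(h(c0, h(c2, c0, c2), h(c0, c2, c0)), h(c2, h(c0, c2, c2), h(c2, c0, c2)), h(h(c0, c0, c2), h(c2, c0, c2), h(c2, c2, c0)))), h(h(h(c0, h(c2, c2, c2), c2), c2, c2), h(h(c2, c2, h(c2, c2, c0)), h(h(c2, c2, c0), c0, h(c0, c0, c2)), h(h(c2, c2, c2), c2, h(c2, c2, c0))), h(h(c0, h(c0, c0, c0), c0), h(h(c0, c2, c2), h(c2, c2, c2), h(c2, c2, c0)), h(c0, c2, c2))), h(c0, c2, c2))) = 1 + max(4, 4, 1) = 5

5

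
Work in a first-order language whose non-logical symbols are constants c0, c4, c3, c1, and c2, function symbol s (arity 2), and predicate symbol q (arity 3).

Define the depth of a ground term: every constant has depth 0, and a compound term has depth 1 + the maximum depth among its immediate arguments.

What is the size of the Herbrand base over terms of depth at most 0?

125

First count ground terms of depth ≤ 0.
Write N_k for the number of ground terms of depth ≤ k. A term of depth ≤ k is either a constant or a function symbol applied to arguments of depth ≤ k−1, so N_k = 5 + N_{k-1}^2.
N_0 = 5
Explicitly: c0, c4, c3, c1, c2.
So |H| = 5.
A ground atom is a predicate applied to a tuple of terms from H, so the count is the sum over predicates of |H|^arity:
  q: 5^3 = 125
Total ground atoms: 125.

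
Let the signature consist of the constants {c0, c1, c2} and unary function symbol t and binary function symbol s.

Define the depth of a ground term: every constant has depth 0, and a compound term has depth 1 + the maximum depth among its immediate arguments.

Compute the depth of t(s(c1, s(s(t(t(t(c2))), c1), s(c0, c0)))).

7

depth(t(c2)) = 1 + depth(c2) = 1 + 0 = 1
depth(t(t(c2))) = 1 + depth(t(c2)) = 1 + 1 = 2
depth(t(t(t(c2)))) = 1 + depth(t(t(c2))) = 1 + 2 = 3
depth(s(t(t(t(c2))), c1)) = 1 + max(3, 0) = 4
depth(s(c0, c0)) = 1 + max(0, 0) = 1
depth(s(s(t(t(t(c2))), c1), s(c0, c0))) = 1 + max(4, 1) = 5
depth(s(c1, s(s(t(t(t(c2))), c1), s(c0, c0)))) = 1 + max(0, 5) = 6
depth(t(s(c1, s(s(t(t(t(c2))), c1), s(c0, c0))))) = 1 + depth(s(c1, s(s(t(t(t(c2))), c1), s(c0, c0)))) = 1 + 6 = 7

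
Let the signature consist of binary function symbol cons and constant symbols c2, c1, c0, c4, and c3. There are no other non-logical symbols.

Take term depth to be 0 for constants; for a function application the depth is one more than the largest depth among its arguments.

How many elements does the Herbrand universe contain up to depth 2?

Let N_k count ground terms of depth at most k. Each non-constant term of depth ≤ k is some function symbol applied to depth-≤(k−1) arguments, giving N_k = 5 + N_{k-1}^2.
N_0 = 5
N_1 = 5 + 5^2 = 30
N_2 = 5 + 30^2 = 905

905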